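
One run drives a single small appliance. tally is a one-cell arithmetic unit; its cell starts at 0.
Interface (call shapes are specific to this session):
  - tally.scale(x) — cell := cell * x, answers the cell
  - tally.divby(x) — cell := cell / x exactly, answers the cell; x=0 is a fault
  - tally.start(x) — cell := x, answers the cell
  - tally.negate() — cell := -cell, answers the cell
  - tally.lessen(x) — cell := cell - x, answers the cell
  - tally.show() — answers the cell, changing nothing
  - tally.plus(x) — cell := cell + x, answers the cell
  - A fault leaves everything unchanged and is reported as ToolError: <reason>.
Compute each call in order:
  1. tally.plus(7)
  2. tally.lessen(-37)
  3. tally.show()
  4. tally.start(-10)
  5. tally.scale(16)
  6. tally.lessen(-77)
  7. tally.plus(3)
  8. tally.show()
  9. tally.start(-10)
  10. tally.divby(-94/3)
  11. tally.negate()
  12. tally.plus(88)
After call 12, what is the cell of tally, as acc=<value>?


$ tally.plus x→7
  7
$ tally.lessen x→-37
  44
$ tally.show
  44
$ tally.start x→-10
  -10
$ tally.scale x→16
  -160
$ tally.lessen x→-77
  -83
$ tally.plus x→3
  -80
$ tally.show
  -80
$ tally.start x→-10
  -10
$ tally.divby x→-94/3
  15/47
$ tally.negate
  -15/47
$ tally.plus x→88
  4121/47

Answer: acc=4121/47


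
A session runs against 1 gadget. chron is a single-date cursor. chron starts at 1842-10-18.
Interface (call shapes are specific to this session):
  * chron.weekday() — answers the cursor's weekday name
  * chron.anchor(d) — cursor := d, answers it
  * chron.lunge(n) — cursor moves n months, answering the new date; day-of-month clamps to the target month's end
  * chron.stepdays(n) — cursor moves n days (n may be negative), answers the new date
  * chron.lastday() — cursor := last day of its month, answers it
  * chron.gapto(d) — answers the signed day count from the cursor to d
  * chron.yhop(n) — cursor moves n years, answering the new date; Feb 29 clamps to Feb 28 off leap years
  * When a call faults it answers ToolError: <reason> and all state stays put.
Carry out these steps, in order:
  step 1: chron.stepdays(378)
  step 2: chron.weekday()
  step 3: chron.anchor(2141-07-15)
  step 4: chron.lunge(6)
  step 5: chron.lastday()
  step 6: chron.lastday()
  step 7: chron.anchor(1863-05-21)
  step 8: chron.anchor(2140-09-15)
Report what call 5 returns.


Answer: 2142-01-31

Derivation:
Next I call chron.stepdays passing 378, — result: 1843-10-31.
Using chron.weekday(), yielding Tuesday.
Calling chron.anchor passing 2141-07-15, giving 2141-07-15.
Next I call chron.lunge passing 6: 2142-01-15.
I run chron.lastday(), and observe 2142-01-31.
Now I run chron.lastday, and observe 2142-01-31.
I call chron.anchor passing 1863-05-21: 1863-05-21.
Calling chron.anchor passing 2140-09-15, and observe 2140-09-15.


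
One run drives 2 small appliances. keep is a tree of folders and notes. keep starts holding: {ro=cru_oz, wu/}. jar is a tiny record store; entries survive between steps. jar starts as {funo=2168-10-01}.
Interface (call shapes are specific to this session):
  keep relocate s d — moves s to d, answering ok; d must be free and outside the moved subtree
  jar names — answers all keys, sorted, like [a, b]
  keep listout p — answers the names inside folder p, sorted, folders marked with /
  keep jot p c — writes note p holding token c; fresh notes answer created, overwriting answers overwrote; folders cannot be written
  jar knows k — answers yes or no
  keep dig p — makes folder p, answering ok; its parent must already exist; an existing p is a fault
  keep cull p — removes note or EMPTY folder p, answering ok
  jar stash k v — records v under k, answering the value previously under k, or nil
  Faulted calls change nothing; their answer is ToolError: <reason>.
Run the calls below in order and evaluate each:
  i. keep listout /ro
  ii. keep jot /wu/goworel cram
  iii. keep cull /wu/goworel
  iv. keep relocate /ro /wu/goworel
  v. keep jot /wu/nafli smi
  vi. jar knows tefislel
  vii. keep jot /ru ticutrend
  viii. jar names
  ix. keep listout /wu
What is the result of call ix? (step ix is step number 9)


Answer: [goworel, nafli]

Derivation:
;; 1. keep listout(p='/ro') : ToolError: not a directory
;; 2. keep jot(p='/wu/goworel', c='cram') : created
;; 3. keep cull(p='/wu/goworel') : ok
;; 4. keep relocate(s='/ro', d='/wu/goworel') : ok
;; 5. keep jot(p='/wu/nafli', c='smi') : created
;; 6. jar knows(k='tefislel') : no
;; 7. keep jot(p='/ru', c='ticutrend') : created
;; 8. jar names() : [funo]
;; 9. keep listout(p='/wu') : [goworel, nafli]


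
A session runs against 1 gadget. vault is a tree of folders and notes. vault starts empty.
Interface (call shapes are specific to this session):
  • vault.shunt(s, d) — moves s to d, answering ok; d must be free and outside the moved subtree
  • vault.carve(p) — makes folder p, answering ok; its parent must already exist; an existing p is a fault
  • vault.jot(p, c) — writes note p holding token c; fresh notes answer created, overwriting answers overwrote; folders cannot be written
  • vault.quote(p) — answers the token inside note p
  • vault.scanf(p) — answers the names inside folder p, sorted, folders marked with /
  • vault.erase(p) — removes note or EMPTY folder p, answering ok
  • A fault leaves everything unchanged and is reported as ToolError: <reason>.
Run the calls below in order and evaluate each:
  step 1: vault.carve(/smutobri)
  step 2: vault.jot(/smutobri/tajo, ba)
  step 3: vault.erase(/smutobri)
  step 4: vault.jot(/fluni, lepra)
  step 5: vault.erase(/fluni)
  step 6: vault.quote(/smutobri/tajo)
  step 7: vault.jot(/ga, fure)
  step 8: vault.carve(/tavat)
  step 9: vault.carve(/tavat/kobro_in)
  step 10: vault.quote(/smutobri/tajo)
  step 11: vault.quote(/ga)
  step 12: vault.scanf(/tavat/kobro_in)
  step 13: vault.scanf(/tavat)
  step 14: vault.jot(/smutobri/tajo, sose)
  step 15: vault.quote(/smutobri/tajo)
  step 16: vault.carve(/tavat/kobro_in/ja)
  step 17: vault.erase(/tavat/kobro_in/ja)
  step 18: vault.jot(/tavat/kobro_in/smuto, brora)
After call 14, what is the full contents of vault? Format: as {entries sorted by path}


Answer: {ga=fure, smutobri/, smutobri/tajo=sose, tavat/, tavat/kobro_in/}

Derivation:
==> carve(/smutobri)
<== ok
==> jot(/smutobri/tajo, ba)
<== created
==> erase(/smutobri)
<== ToolError: not empty
==> jot(/fluni, lepra)
<== created
==> erase(/fluni)
<== ok
==> quote(/smutobri/tajo)
<== ba
==> jot(/ga, fure)
<== created
==> carve(/tavat)
<== ok
==> carve(/tavat/kobro_in)
<== ok
==> quote(/smutobri/tajo)
<== ba
==> quote(/ga)
<== fure
==> scanf(/tavat/kobro_in)
<== []
==> scanf(/tavat)
<== [kobro_in/]
==> jot(/smutobri/tajo, sose)
<== overwrote
==> quote(/smutobri/tajo)
<== sose
==> carve(/tavat/kobro_in/ja)
<== ok
==> erase(/tavat/kobro_in/ja)
<== ok
==> jot(/tavat/kobro_in/smuto, brora)
<== created


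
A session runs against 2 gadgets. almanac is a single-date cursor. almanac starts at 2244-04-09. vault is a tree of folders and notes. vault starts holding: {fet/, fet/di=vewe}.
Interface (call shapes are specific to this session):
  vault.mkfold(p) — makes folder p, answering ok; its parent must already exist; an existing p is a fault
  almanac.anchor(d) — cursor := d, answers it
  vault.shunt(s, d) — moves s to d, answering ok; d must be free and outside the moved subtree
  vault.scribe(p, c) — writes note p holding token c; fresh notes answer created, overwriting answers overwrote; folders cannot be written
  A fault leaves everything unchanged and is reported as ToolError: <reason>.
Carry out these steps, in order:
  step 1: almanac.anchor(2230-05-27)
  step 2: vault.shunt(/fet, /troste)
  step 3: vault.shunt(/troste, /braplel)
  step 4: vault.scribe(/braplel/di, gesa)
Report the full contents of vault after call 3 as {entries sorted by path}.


Answer: {braplel/, braplel/di=vewe}

Derivation:
! almanac.anchor(d: 2230-05-27) => 2230-05-27
! vault.shunt(s: /fet, d: /troste) => ok
! vault.shunt(s: /troste, d: /braplel) => ok
! vault.scribe(p: /braplel/di, c: gesa) => overwrote


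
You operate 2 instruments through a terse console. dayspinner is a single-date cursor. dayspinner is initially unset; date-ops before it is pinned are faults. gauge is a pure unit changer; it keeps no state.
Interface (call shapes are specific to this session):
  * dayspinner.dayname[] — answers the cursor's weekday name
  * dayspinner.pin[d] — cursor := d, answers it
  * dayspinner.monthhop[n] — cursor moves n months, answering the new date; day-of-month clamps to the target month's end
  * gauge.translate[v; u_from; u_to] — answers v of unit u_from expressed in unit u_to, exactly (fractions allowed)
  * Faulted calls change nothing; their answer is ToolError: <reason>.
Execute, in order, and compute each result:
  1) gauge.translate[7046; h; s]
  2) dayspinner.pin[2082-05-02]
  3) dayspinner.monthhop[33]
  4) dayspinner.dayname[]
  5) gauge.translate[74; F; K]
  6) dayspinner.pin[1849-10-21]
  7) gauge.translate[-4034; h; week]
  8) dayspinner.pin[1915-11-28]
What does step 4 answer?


% gauge.translate v→7046 u_from→h u_to→s
[out] 25365600
% dayspinner.pin d→2082-05-02
[out] 2082-05-02
% dayspinner.monthhop n→33
[out] 2085-02-02
% dayspinner.dayname
[out] Friday
% gauge.translate v→74 u_from→F u_to→K
[out] 17789/60
% dayspinner.pin d→1849-10-21
[out] 1849-10-21
% gauge.translate v→-4034 u_from→h u_to→week
[out] -2017/84
% dayspinner.pin d→1915-11-28
[out] 1915-11-28

Answer: Friday


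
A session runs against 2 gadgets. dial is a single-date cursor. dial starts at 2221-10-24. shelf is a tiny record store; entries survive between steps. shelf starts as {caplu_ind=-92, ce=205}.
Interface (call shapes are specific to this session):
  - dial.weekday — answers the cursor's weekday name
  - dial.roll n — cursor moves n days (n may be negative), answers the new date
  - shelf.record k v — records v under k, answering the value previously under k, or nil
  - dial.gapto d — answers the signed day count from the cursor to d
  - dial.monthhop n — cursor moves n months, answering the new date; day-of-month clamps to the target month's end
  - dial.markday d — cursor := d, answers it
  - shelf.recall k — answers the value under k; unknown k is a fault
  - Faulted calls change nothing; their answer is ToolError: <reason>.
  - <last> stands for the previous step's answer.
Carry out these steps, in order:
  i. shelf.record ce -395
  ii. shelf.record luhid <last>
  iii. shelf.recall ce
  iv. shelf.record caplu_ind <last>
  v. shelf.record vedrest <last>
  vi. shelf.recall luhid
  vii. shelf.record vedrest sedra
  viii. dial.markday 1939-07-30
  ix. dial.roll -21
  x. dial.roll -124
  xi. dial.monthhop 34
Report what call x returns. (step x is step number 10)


Answer: 1939-03-07

Derivation:
>> record(k→ce, v→-395)
<< 205
>> record(k→luhid, v→<last>)
<< nil
>> recall(k→ce)
<< -395
>> record(k→caplu_ind, v→<last>)
<< -92
>> record(k→vedrest, v→<last>)
<< nil
>> recall(k→luhid)
<< 205
>> record(k→vedrest, v→sedra)
<< -92
>> markday(d→1939-07-30)
<< 1939-07-30
>> roll(n→-21)
<< 1939-07-09
>> roll(n→-124)
<< 1939-03-07
>> monthhop(n→34)
<< 1942-01-07


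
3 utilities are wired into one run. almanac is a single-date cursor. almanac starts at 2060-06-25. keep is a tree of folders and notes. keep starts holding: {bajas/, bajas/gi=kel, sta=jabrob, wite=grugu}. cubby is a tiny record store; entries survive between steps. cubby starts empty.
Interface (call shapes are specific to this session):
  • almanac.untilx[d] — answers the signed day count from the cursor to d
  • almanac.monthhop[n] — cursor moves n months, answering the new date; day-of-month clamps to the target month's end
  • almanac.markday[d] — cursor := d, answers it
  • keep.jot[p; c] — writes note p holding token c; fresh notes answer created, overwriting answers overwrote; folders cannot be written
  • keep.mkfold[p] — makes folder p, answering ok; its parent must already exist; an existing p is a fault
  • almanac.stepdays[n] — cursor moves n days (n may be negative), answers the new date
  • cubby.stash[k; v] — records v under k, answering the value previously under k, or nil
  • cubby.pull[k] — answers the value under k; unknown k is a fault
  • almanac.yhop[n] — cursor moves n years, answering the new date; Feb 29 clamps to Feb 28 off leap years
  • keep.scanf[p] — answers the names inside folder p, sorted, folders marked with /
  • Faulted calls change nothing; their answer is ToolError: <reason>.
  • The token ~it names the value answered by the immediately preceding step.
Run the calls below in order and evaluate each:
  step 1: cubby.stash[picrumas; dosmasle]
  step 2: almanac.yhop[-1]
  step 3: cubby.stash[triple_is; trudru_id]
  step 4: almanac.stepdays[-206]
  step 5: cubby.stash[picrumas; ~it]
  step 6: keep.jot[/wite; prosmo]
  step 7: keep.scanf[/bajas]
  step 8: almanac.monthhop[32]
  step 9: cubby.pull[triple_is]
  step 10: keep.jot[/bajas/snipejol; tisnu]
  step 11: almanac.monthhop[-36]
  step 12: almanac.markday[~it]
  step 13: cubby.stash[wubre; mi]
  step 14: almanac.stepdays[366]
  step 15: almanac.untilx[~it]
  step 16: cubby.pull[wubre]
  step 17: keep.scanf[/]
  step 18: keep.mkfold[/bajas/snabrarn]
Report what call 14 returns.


I try cubby.stash(k=picrumas, v=dosmasle), yielding nil.
I use almanac.yhop(n=-1), giving 2059-06-25.
I run cubby.stash(k=triple_is, v=trudru_id), and observe nil.
I try almanac.stepdays(n=-206), — result: 2058-12-01.
I invoke cubby.stash(k=picrumas, v=~it), and get dosmasle.
I invoke keep.jot(p=/wite, c=prosmo), and observe overwrote.
Now I run keep.scanf(p=/bajas), yielding [gi].
I call almanac.monthhop(n=32), and get 2061-08-01.
Invoking cubby.pull(k=triple_is), → trudru_id.
I use keep.jot(p=/bajas/snipejol, c=tisnu), giving created.
Invoking almanac.monthhop(n=-36), giving 2058-08-01.
I call almanac.markday(d=~it), and observe 2058-08-01.
Using cubby.stash(k=wubre, v=mi), and observe nil.
I try almanac.stepdays(n=366), → 2059-08-02.
Now I run almanac.untilx(d=~it), → 0.
I run cubby.pull(k=wubre), giving mi.
Invoking keep.scanf(p=/), and get [bajas/, sta, wite].
Then keep.mkfold(p=/bajas/snabrarn), — result: ok.

Answer: 2059-08-02


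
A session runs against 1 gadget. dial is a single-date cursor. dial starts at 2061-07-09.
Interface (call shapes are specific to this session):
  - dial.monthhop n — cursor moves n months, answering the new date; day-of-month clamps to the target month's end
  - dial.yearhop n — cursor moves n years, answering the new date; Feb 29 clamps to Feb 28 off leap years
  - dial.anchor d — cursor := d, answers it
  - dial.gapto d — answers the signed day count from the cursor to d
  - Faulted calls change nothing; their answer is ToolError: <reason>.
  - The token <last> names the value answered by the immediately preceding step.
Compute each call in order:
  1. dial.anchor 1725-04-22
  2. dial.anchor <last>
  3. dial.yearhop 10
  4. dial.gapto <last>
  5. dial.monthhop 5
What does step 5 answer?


% dial.anchor d=1725-04-22
[out] 1725-04-22
% dial.anchor d=<last>
[out] 1725-04-22
% dial.yearhop n=10
[out] 1735-04-22
% dial.gapto d=<last>
[out] 0
% dial.monthhop n=5
[out] 1735-09-22

Answer: 1735-09-22


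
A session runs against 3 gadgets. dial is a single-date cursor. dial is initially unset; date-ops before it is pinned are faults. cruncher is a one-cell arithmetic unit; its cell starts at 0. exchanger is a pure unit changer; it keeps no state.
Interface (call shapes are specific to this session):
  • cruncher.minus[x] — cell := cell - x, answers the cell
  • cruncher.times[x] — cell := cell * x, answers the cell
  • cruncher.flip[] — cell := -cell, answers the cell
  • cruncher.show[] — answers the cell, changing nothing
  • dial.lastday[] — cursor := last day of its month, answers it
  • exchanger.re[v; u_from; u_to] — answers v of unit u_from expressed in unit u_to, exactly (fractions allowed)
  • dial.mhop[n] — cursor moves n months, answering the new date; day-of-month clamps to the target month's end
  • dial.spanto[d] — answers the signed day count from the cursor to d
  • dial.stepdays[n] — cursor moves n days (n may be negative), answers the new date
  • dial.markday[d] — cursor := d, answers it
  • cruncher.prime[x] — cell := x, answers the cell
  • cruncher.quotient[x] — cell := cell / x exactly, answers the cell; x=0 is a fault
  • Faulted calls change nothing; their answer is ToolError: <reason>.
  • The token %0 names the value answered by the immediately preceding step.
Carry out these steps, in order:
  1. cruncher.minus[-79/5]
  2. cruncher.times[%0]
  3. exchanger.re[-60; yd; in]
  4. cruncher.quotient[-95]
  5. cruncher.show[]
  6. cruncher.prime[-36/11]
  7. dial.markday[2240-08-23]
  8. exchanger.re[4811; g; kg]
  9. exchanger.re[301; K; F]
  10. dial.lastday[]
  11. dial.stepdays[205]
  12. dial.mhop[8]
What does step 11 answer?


Answer: 2241-03-24

Derivation:
> minus x=-79/5
  79/5
> times x=%0
  6241/25
> re v=-60 u_from=yd u_to=in
  -2160
> quotient x=-95
  -6241/2375
> show
  -6241/2375
> prime x=-36/11
  -36/11
> markday d=2240-08-23
  2240-08-23
> re v=4811 u_from=g u_to=kg
  4811/1000
> re v=301 u_from=K u_to=F
  8213/100
> lastday
  2240-08-31
> stepdays n=205
  2241-03-24
> mhop n=8
  2241-11-24


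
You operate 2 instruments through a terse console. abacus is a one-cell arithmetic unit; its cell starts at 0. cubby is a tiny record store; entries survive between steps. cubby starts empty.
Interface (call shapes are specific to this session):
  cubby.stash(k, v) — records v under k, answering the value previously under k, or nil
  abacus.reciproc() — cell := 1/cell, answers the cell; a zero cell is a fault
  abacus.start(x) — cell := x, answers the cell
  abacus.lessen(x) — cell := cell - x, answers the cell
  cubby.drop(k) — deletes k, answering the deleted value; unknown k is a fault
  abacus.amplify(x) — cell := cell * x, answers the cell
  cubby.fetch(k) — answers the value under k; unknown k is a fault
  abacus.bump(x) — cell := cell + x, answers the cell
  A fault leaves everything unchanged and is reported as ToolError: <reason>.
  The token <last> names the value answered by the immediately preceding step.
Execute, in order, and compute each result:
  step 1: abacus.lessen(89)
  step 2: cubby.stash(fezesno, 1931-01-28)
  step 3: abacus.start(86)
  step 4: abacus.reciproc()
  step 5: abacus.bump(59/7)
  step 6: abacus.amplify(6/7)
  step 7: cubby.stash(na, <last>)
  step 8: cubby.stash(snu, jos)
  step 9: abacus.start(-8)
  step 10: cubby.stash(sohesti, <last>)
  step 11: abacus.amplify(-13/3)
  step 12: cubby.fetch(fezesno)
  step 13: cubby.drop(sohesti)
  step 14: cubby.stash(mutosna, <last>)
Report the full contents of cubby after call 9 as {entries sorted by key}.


Answer: {fezesno=1931-01-28, na=15243/2107, snu=jos}

Derivation:
~$ lessen 89
= -89
~$ stash fezesno 1931-01-28
= nil
~$ start 86
= 86
~$ reciproc
= 1/86
~$ bump 59/7
= 5081/602
~$ amplify 6/7
= 15243/2107
~$ stash na <last>
= nil
~$ stash snu jos
= nil
~$ start -8
= -8
~$ stash sohesti <last>
= nil
~$ amplify -13/3
= 104/3
~$ fetch fezesno
= 1931-01-28
~$ drop sohesti
= -8
~$ stash mutosna <last>
= nil


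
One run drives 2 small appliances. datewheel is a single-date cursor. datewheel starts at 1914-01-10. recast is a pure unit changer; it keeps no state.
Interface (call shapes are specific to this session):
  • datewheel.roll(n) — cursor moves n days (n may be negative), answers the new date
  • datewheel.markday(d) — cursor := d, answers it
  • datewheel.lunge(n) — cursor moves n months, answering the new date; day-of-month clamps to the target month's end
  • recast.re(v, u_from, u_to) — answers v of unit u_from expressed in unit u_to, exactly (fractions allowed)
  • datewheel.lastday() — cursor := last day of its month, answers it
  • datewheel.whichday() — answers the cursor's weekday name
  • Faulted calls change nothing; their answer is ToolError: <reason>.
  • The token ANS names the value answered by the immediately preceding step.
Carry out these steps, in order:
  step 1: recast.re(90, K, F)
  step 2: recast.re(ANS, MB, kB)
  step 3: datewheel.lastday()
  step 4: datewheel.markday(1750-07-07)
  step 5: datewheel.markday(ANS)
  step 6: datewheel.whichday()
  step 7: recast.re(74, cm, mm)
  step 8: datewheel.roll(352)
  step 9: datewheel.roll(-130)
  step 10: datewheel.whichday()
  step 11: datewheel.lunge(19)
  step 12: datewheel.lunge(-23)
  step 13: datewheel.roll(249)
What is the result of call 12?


Answer: 1750-10-14

Derivation:
$ re v='90' u_from='K' u_to='F'
  -29767/100
$ re v='ANS' u_from='MB' u_to='kB'
  -297670
$ lastday
  1914-01-31
$ markday d='1750-07-07'
  1750-07-07
$ markday d='ANS'
  1750-07-07
$ whichday
  Tuesday
$ re v='74' u_from='cm' u_to='mm'
  740
$ roll n='352'
  1751-06-24
$ roll n='-130'
  1751-02-14
$ whichday
  Sunday
$ lunge n='19'
  1752-09-14
$ lunge n='-23'
  1750-10-14
$ roll n='249'
  1751-06-20


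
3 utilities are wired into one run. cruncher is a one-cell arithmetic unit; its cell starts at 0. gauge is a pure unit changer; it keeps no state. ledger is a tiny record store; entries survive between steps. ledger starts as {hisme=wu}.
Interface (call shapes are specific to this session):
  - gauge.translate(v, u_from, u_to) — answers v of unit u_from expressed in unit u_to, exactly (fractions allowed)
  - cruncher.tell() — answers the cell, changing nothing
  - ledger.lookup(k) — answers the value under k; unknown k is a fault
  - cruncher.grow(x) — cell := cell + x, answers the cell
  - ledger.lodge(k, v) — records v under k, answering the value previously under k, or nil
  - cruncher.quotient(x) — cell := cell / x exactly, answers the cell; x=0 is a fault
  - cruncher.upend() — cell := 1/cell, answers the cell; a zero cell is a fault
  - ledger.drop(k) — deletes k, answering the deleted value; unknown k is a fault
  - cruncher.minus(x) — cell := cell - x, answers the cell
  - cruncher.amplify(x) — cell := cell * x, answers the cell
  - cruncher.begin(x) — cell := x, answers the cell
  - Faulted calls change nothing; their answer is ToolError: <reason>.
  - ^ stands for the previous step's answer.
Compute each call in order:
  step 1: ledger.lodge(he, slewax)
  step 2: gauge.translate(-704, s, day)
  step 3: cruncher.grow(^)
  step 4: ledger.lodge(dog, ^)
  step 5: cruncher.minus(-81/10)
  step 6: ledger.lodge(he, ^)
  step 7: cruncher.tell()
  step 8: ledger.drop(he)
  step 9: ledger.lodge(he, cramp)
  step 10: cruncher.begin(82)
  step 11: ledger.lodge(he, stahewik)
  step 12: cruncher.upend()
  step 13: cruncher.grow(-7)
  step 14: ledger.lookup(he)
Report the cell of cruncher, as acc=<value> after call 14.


Answer: acc=-573/82

Derivation:
// 1. ledger.lodge(k=he, v=slewax) => nil
// 2. gauge.translate(v=-704, u_from=s, u_to=day) => -11/1350
// 3. cruncher.grow(x=^) => -11/1350
// 4. ledger.lodge(k=dog, v=^) => nil
// 5. cruncher.minus(x=-81/10) => 5462/675
// 6. ledger.lodge(k=he, v=^) => slewax
// 7. cruncher.tell() => 5462/675
// 8. ledger.drop(k=he) => 5462/675
// 9. ledger.lodge(k=he, v=cramp) => nil
// 10. cruncher.begin(x=82) => 82
// 11. ledger.lodge(k=he, v=stahewik) => cramp
// 12. cruncher.upend() => 1/82
// 13. cruncher.grow(x=-7) => -573/82
// 14. ledger.lookup(k=he) => stahewik


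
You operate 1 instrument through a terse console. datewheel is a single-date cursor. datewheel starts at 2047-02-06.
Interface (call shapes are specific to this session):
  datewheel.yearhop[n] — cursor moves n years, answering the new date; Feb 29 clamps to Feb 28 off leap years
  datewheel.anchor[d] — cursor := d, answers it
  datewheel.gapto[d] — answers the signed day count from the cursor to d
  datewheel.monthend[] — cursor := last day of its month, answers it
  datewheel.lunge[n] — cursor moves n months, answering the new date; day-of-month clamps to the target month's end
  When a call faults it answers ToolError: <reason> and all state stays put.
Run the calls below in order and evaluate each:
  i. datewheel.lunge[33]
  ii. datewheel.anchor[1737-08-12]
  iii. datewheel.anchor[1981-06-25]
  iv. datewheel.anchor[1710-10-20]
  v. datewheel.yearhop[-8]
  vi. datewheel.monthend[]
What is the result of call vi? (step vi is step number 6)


% lunge n='33'
[out] 2049-11-06
% anchor d='1737-08-12'
[out] 1737-08-12
% anchor d='1981-06-25'
[out] 1981-06-25
% anchor d='1710-10-20'
[out] 1710-10-20
% yearhop n='-8'
[out] 1702-10-20
% monthend
[out] 1702-10-31

Answer: 1702-10-31


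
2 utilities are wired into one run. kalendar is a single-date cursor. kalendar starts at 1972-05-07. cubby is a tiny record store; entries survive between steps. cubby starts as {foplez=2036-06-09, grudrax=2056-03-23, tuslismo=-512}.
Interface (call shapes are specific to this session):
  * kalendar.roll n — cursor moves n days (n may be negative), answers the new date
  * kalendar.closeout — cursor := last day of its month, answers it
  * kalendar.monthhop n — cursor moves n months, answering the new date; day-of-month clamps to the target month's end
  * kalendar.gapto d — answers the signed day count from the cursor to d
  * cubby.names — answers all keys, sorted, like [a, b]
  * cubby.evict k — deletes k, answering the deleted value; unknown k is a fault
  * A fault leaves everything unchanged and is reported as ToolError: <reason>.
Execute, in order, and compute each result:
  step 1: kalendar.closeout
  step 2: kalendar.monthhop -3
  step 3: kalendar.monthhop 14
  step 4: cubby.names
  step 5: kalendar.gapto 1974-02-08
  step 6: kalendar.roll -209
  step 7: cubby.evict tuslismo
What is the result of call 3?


>> kalendar.closeout()
<< 1972-05-31
>> kalendar.monthhop(n='-3')
<< 1972-02-29
>> kalendar.monthhop(n='14')
<< 1973-04-29
>> cubby.names()
<< [foplez, grudrax, tuslismo]
>> kalendar.gapto(d='1974-02-08')
<< 285
>> kalendar.roll(n='-209')
<< 1972-10-02
>> cubby.evict(k='tuslismo')
<< -512

Answer: 1973-04-29


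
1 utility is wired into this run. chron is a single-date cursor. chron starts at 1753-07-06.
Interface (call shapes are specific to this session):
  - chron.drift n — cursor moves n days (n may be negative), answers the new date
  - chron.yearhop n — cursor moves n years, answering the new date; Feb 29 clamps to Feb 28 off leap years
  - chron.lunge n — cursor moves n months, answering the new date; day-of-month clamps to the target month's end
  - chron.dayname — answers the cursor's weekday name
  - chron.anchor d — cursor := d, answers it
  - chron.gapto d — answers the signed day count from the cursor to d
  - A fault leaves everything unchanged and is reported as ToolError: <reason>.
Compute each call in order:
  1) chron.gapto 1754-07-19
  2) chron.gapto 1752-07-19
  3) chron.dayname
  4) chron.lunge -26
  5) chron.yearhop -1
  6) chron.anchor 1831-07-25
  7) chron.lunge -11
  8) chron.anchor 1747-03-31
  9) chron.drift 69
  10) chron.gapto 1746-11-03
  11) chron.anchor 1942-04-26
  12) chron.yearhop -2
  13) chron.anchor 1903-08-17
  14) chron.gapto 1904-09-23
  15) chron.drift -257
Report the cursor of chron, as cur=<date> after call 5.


Now I run chron.gapto using d='1754-07-19', yielding 378.
I call chron.gapto using d='1752-07-19', giving -352.
Next I call chron.dayname(), and observe Friday.
I try chron.lunge using n='-26', — result: 1751-05-06.
Using chron.yearhop using n='-1': 1750-05-06.
I try chron.anchor using d='1831-07-25', and get 1831-07-25.
I invoke chron.lunge using n='-11', and get 1830-08-25.
Calling chron.anchor using d='1747-03-31', yielding 1747-03-31.
Now I run chron.drift using n='69', yielding 1747-06-08.
Invoking chron.gapto using d='1746-11-03', — result: -217.
I run chron.anchor using d='1942-04-26', which returns 1942-04-26.
I run chron.yearhop using n='-2', and see 1940-04-26.
Calling chron.anchor using d='1903-08-17': 1903-08-17.
I call chron.gapto using d='1904-09-23', and see 403.
Next I call chron.drift using n='-257', — result: 1902-12-03.

Answer: cur=1750-05-06


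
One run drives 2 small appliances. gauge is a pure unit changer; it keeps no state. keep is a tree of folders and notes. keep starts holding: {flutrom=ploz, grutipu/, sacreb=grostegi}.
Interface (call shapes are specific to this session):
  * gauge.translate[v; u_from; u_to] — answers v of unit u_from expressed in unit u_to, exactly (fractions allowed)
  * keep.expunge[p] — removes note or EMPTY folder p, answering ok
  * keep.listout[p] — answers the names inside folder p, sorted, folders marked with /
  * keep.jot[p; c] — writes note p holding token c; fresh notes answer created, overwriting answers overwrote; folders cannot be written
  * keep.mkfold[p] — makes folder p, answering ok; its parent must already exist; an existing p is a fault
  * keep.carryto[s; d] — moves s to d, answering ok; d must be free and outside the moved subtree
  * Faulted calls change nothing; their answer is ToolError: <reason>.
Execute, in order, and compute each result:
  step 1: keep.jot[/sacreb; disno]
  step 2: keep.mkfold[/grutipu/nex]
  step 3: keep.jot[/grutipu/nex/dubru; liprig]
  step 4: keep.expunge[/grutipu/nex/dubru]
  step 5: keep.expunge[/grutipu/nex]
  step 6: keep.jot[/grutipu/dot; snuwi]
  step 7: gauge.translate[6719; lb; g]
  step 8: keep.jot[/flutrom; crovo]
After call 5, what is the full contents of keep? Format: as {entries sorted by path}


Answer: {flutrom=ploz, grutipu/, sacreb=disno}

Derivation:
CALL jot[p='/sacreb'; c='disno']
RET  overwrote
CALL mkfold[p='/grutipu/nex']
RET  ok
CALL jot[p='/grutipu/nex/dubru'; c='liprig']
RET  created
CALL expunge[p='/grutipu/nex/dubru']
RET  ok
CALL expunge[p='/grutipu/nex']
RET  ok
CALL jot[p='/grutipu/dot'; c='snuwi']
RET  created
CALL translate[v='6719'; u_from='lb'; u_to='g']
RET  304768713403/100000
CALL jot[p='/flutrom'; c='crovo']
RET  overwrote


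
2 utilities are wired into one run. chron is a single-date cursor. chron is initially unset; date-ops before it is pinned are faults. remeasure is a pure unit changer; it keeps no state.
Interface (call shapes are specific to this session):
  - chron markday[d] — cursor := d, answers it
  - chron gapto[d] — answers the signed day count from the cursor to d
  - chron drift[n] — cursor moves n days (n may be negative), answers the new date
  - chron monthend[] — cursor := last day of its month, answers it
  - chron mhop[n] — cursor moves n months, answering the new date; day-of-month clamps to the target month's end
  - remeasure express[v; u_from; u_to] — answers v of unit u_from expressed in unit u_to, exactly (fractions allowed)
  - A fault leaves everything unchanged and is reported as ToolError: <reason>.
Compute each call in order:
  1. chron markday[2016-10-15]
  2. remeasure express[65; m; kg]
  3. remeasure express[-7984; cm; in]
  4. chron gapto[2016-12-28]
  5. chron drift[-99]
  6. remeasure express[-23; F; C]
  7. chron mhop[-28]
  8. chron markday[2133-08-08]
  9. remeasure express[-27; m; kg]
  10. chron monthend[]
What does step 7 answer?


~$ chron markday d=2016-10-15
  2016-10-15
~$ remeasure express v=65 u_from=m u_to=kg
  ToolError: incompatible units
~$ remeasure express v=-7984 u_from=cm u_to=in
  -399200/127
~$ chron gapto d=2016-12-28
  74
~$ chron drift n=-99
  2016-07-08
~$ remeasure express v=-23 u_from=F u_to=C
  -275/9
~$ chron mhop n=-28
  2014-03-08
~$ chron markday d=2133-08-08
  2133-08-08
~$ remeasure express v=-27 u_from=m u_to=kg
  ToolError: incompatible units
~$ chron monthend
  2133-08-31

Answer: 2014-03-08


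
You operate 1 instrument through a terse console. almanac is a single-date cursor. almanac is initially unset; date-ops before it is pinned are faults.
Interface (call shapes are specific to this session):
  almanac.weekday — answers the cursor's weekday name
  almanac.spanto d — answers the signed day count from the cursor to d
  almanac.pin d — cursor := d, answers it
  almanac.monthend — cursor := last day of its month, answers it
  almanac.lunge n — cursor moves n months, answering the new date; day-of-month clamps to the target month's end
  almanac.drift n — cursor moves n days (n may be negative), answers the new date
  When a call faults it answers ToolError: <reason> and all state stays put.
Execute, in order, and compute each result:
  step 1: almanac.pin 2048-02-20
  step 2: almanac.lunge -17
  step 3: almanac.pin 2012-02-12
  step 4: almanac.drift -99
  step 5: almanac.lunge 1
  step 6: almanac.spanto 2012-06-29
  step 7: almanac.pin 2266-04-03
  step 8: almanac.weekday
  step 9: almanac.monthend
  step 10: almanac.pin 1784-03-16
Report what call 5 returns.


Answer: 2011-12-05

Derivation:
I run almanac.pin passing d='2048-02-20', yielding 2048-02-20.
I call almanac.lunge passing n='-17', — result: 2046-09-20.
Now I run almanac.pin passing d='2012-02-12': 2012-02-12.
I invoke almanac.drift passing n='-99', giving 2011-11-05.
I run almanac.lunge passing n='1', → 2011-12-05.
Next I call almanac.spanto passing d='2012-06-29', and see 207.
I run almanac.pin passing d='2266-04-03', and see 2266-04-03.
Using almanac.weekday: Tuesday.
I invoke almanac.monthend(): 2266-04-30.
Then almanac.pin passing d='1784-03-16': 1784-03-16.


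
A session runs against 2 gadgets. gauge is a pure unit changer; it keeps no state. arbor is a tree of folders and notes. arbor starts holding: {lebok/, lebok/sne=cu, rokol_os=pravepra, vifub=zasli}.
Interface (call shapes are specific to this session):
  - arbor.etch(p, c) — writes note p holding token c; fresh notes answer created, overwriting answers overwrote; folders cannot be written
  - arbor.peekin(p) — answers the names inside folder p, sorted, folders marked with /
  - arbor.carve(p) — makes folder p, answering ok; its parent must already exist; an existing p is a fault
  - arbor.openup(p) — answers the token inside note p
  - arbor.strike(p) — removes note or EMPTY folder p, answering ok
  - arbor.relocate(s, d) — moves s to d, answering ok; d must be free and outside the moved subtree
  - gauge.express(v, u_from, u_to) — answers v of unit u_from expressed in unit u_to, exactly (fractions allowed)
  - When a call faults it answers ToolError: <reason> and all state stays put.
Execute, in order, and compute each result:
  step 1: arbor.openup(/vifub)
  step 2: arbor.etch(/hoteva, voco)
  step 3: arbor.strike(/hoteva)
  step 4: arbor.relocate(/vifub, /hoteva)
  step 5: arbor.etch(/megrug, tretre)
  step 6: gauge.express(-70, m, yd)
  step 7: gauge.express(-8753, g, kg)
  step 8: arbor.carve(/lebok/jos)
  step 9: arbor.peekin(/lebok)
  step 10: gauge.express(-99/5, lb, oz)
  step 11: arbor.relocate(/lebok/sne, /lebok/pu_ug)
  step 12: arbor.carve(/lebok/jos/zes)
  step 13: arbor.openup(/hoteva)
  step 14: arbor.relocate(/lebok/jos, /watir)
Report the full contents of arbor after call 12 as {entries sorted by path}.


Answer: {hoteva=zasli, lebok/, lebok/jos/, lebok/jos/zes/, lebok/pu_ug=cu, megrug=tretre, rokol_os=pravepra}

Derivation:
> arbor.openup /vifub
[out] zasli
> arbor.etch /hoteva voco
[out] created
> arbor.strike /hoteva
[out] ok
> arbor.relocate /vifub /hoteva
[out] ok
> arbor.etch /megrug tretre
[out] created
> gauge.express -70 m yd
[out] -87500/1143
> gauge.express -8753 g kg
[out] -8753/1000
> arbor.carve /lebok/jos
[out] ok
> arbor.peekin /lebok
[out] [jos/, sne]
> gauge.express -99/5 lb oz
[out] -1584/5
> arbor.relocate /lebok/sne /lebok/pu_ug
[out] ok
> arbor.carve /lebok/jos/zes
[out] ok
> arbor.openup /hoteva
[out] zasli
> arbor.relocate /lebok/jos /watir
[out] ok


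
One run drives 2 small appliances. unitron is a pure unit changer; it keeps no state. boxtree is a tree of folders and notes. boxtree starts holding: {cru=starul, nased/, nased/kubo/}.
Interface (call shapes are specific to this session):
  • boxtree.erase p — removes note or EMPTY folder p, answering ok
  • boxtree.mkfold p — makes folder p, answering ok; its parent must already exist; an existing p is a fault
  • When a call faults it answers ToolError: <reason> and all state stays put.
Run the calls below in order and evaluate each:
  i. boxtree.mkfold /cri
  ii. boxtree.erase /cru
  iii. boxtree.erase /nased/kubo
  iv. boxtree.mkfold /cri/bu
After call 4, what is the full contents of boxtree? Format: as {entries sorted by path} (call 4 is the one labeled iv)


Answer: {cri/, cri/bu/, nased/}

Derivation:
CALL mkfold[p→/cri]
RET  ok
CALL erase[p→/cru]
RET  ok
CALL erase[p→/nased/kubo]
RET  ok
CALL mkfold[p→/cri/bu]
RET  ok


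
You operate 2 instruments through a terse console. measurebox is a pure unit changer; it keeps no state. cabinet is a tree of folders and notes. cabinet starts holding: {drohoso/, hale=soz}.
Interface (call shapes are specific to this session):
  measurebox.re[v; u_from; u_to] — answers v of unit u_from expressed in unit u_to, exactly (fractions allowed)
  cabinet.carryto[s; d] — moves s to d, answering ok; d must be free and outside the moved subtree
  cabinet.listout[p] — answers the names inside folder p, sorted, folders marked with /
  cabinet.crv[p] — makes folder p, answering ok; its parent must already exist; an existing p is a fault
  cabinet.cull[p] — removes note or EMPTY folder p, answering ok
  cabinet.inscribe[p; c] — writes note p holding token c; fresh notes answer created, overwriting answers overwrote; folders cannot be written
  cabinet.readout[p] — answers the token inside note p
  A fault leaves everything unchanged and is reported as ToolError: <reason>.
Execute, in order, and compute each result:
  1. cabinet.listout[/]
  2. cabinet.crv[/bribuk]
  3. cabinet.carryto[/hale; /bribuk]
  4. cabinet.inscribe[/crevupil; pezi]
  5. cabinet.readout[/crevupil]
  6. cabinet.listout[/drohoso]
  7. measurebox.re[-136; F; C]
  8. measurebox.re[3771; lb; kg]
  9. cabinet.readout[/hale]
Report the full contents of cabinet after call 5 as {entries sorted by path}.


Answer: {bribuk/, crevupil=pezi, drohoso/, hale=soz}

Derivation:
[in] cabinet.listout p→/
= [drohoso/, hale]
[in] cabinet.crv p→/bribuk
= ok
[in] cabinet.carryto s→/hale d→/bribuk
= ToolError: exists
[in] cabinet.inscribe p→/crevupil c→pezi
= created
[in] cabinet.readout p→/crevupil
= pezi
[in] cabinet.listout p→/drohoso
= []
[in] measurebox.re v→-136 u_from→F u_to→C
= -280/3
[in] measurebox.re v→3771 u_from→lb u_to→kg
= 171049682727/100000000
[in] cabinet.readout p→/hale
= soz


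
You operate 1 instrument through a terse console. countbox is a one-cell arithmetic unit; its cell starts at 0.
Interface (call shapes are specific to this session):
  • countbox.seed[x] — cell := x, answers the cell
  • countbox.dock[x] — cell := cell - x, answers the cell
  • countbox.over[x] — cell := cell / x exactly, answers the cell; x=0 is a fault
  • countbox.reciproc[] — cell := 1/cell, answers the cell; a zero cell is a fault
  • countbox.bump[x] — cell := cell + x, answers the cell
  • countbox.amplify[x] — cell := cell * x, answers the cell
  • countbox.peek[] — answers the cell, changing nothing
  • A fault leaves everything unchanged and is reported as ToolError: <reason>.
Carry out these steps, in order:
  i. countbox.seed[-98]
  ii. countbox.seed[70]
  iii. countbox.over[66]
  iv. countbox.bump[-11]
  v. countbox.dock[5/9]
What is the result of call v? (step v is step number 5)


I call countbox.seed on -98, which returns -98.
Next I call countbox.seed on 70, which returns 70.
Now I run countbox.over on 66, → 35/33.
Then countbox.bump on -11, and observe -328/33.
Using countbox.dock on 5/9, — result: -1039/99.

Answer: -1039/99


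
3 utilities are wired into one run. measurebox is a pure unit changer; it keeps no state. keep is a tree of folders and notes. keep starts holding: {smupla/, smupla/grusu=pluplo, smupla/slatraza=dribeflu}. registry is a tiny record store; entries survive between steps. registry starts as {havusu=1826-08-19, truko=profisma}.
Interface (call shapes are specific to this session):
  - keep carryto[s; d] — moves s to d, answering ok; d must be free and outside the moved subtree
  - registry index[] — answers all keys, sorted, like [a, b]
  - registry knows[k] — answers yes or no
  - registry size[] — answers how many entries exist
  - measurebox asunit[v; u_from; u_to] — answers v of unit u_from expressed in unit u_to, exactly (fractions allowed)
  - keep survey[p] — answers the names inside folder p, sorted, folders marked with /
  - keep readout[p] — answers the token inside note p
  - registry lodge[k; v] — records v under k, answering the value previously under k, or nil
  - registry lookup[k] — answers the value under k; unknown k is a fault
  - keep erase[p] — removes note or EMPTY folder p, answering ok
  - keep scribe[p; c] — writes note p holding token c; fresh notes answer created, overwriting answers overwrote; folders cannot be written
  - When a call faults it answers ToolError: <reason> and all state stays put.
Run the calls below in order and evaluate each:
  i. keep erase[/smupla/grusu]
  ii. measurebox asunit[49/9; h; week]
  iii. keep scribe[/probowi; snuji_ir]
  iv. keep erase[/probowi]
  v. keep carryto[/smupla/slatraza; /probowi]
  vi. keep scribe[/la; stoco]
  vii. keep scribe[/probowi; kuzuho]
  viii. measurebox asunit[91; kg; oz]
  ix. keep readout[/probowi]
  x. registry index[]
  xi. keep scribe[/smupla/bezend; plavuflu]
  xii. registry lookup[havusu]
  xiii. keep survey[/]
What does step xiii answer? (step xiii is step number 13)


Answer: [la, probowi, smupla/]

Derivation:
Step: keep erase[p='/smupla/grusu']
Result: ok
Step: measurebox asunit[v='49/9'; u_from='h'; u_to='week']
Result: 7/216
Step: keep scribe[p='/probowi'; c='snuji_ir']
Result: created
Step: keep erase[p='/probowi']
Result: ok
Step: keep carryto[s='/smupla/slatraza'; d='/probowi']
Result: ok
Step: keep scribe[p='/la'; c='stoco']
Result: created
Step: keep scribe[p='/probowi'; c='kuzuho']
Result: overwrote
Step: measurebox asunit[v='91'; u_from='kg'; u_to='oz']
Result: 20800000000/6479891
Step: keep readout[p='/probowi']
Result: kuzuho
Step: registry index[]
Result: [havusu, truko]
Step: keep scribe[p='/smupla/bezend'; c='plavuflu']
Result: created
Step: registry lookup[k='havusu']
Result: 1826-08-19
Step: keep survey[p='/']
Result: [la, probowi, smupla/]
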